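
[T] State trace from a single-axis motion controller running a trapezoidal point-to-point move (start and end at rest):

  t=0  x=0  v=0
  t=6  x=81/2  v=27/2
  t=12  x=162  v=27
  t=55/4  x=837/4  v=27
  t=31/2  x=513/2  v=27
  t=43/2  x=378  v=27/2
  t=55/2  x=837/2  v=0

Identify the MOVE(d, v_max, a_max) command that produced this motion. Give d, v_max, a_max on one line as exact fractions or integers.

d=837/2 v_max=27 a_max=9/4

final state: t=55/2, x=837/2, v=0 → d = 837/2
a_max = (27/2−0)/(6−0) = 9/4
max v = 27 over t∈[12,31/2] → v_max = 27
check: 27·(12+7/2) = 837/2 ✓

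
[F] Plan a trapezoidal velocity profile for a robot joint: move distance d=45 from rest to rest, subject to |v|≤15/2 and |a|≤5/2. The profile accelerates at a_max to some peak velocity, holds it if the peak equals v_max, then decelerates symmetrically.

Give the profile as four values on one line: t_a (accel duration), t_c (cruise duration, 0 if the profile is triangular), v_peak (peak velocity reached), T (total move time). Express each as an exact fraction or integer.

t_a=3 t_c=3 v_peak=15/2 T=9

vₘ²/aₘ = (15/2)²/(5/2) = 45/2
45 ≥ 45/2 → trapezoidal
t_a = (15/2)/(5/2) = 3; v_peak = 15/2
d_cruise = 45 − 45/2 = 45/2; t_c = (45/2)/(15/2) = 3
T = 2·3 + 3 = 9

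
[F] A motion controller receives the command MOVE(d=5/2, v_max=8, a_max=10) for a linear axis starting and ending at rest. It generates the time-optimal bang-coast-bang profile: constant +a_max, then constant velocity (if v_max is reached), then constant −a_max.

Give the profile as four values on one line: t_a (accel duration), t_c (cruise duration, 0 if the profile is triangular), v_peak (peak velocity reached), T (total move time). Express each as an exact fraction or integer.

t_a=1/2 t_c=0 v_peak=5 T=1

vₘ²/aₘ = 8²/10 = 32/5
5/2 < 32/5 ⇒ no cruise
v_peak = √(5/2·10) = √25 = 5
t_a = 5/10 = 1/2; t_c = 0
T = 2·1/2 = 1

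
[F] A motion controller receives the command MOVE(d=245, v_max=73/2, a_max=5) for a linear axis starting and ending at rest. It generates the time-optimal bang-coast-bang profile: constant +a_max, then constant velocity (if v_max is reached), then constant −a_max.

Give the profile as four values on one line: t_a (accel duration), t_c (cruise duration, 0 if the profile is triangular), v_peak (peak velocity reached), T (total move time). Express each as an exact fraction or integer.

v_max²/a_max = (73/2)²/5 = 5329/20
245 < 5329/20 so t_c = 0
v_peak = √(245·5) = √1225 = 35
t_a = 35/5 = 7; t_c = 0
T = 2·7 = 14

t_a=7 t_c=0 v_peak=35 T=14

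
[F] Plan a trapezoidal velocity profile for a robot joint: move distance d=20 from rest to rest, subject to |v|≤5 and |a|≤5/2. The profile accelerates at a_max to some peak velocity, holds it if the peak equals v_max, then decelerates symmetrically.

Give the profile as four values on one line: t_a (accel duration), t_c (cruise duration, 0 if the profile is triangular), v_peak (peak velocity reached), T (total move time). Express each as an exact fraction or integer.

t_a=2 t_c=2 v_peak=5 T=6

v_max²/a_max = 5²/(5/2) = 10
20 ≥ 10 → trapezoidal
t_a = 5/(5/2) = 2; v_peak = 5
d_cruise = 20 − 10 = 10; t_c = 10/5 = 2
T = 2·2 + 2 = 6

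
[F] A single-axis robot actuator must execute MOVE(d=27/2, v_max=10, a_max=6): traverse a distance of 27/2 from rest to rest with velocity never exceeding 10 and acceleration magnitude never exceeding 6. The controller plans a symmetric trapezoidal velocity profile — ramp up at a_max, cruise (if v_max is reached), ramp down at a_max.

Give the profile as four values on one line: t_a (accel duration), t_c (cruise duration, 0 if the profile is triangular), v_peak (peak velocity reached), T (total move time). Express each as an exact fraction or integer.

t_a=3/2 t_c=0 v_peak=9 T=3

(v_max)²/a_max = 10²/6 = 50/3
27/2 < 50/3 ⇒ no cruise
v_peak = √(27/2·6) = √81 = 9
t_a = 9/6 = 3/2; t_c = 0
T = 2·3/2 = 3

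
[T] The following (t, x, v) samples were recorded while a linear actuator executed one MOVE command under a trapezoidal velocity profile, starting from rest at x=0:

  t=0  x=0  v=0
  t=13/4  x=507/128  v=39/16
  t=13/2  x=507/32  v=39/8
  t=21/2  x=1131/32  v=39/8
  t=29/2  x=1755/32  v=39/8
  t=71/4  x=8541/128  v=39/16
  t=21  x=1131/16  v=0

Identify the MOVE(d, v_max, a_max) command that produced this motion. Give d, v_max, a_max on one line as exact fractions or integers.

d=1131/16 v_max=39/8 a_max=3/4

final state: t=21, x=1131/16, v=0 → d = 1131/16
a_max = (39/16−0)/(13/4−0) = 3/4
max v = 39/8 over t∈[13/2,29/2] → v_max = 39/8
check: 39/8·(13/2+8) = 1131/16 ✓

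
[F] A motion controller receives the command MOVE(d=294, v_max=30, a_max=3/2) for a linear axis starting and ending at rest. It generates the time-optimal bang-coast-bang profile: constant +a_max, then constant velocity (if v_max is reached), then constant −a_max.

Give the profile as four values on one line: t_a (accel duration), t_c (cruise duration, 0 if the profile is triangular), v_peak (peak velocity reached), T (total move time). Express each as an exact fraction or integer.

t_a=14 t_c=0 v_peak=21 T=28

v_max²/a_max = 30²/(3/2) = 600
294 < 600 so t_c = 0
v_peak = √(294·3/2) = √441 = 21
t_a = 21/(3/2) = 14; t_c = 0
T = 2·14 = 28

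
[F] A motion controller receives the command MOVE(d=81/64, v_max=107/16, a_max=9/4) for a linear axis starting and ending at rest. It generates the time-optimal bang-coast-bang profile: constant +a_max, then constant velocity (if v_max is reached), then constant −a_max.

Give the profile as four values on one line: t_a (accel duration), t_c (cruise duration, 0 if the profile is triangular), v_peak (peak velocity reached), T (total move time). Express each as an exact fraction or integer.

t_a=3/4 t_c=0 v_peak=27/16 T=3/2

vₘ²/aₘ = (107/16)²/(9/4) = 11449/576
81/64 < 11449/576 → triangular
v_peak = √(81/64·9/4) = √(729/256) = 27/16
t_a = (27/16)/(9/4) = 3/4; t_c = 0
T = 2·3/4 = 3/2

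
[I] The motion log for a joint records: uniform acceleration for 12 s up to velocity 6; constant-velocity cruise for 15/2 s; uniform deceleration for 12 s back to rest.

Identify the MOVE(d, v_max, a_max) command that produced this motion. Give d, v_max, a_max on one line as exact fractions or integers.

a_max = 6/12 = 1/2
d_a = ½·6·12 = 36; d_c = 6·15/2 = 45
d = 2·36 + 45 = 117
t_c = 15/2 > 0 ⇒ limit active, v_max = 6

d=117 v_max=6 a_max=1/2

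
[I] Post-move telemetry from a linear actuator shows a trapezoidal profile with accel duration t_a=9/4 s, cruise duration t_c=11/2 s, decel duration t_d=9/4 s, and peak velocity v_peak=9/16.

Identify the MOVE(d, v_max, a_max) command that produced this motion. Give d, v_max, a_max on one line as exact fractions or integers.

a_max = (9/16)/(9/4) = 1/4
d_a = ½·9/16·9/4 = 81/128; d_c = 9/16·11/2 = 99/32
d = 2·81/128 + 99/32 = 279/64
t_c = 11/2 > 0 → v_max = v_peak = 9/16

d=279/64 v_max=9/16 a_max=1/4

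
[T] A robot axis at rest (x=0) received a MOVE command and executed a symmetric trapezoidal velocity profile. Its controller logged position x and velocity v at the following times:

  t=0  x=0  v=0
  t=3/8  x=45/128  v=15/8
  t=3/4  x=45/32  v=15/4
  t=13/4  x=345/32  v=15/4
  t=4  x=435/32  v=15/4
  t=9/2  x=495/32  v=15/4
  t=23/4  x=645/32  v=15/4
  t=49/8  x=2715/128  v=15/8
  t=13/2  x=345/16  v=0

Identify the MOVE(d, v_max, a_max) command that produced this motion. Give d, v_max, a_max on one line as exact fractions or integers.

d=345/16 v_max=15/4 a_max=5

final state: t=13/2, x=345/16, v=0 → d = 345/16
a_max = (15/8−0)/(3/8−0) = 5
max v = 15/4 over t∈[3/4,23/4] → v_max = 15/4
check: 15/4·(3/4+5) = 345/16 ✓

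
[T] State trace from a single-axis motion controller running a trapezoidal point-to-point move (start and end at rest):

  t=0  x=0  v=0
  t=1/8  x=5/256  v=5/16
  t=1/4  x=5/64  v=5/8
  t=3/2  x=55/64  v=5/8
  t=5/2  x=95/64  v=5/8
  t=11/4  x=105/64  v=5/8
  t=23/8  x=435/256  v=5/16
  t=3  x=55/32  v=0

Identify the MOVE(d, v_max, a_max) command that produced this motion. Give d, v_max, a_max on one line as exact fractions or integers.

final state: t=3, x=55/32, v=0 → d = 55/32
a_max = (5/16−0)/(1/8−0) = 5/2
max v = 5/8 over t∈[1/4,11/4] → v_max = 5/8
check: 5/8·(1/4+5/2) = 55/32 ✓

d=55/32 v_max=5/8 a_max=5/2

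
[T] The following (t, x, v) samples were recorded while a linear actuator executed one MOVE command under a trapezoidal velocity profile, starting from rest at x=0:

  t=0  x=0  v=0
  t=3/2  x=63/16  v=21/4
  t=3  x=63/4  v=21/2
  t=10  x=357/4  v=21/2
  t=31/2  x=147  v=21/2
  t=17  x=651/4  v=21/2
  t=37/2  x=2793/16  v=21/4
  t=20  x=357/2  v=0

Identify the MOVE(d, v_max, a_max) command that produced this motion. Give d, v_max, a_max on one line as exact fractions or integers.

d=357/2 v_max=21/2 a_max=7/2

final state: t=20, x=357/2, v=0 → d = 357/2
a_max = (21/4−0)/(3/2−0) = 7/2
max v = 21/2 over t∈[3,17] → v_max = 21/2
check: 21/2·(3+14) = 357/2 ✓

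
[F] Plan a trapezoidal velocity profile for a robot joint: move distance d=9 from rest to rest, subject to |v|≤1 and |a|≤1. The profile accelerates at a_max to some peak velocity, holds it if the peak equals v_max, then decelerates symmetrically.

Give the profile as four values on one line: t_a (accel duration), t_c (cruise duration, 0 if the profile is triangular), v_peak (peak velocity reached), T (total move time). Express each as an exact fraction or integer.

t_a=1 t_c=8 v_peak=1 T=10

v_max²/a_max = 1²/1 = 1
9 ≥ 1 so v_max reached
t_a = 1/1 = 1; v_peak = 1
d_cruise = 9 − 1 = 8; t_c = 8/1 = 8
T = 2·1 + 8 = 10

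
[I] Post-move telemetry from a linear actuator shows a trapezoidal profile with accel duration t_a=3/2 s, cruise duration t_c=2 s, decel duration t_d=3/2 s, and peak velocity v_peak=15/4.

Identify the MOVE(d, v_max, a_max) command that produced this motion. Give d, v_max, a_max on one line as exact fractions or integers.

a_max = (15/4)/(3/2) = 5/2
d_a = ½·15/4·3/2 = 45/16; d_c = 15/4·2 = 15/2
d = 2·45/16 + 15/2 = 105/8
t_c = 2 > 0 → v_max = v_peak = 15/4

d=105/8 v_max=15/4 a_max=5/2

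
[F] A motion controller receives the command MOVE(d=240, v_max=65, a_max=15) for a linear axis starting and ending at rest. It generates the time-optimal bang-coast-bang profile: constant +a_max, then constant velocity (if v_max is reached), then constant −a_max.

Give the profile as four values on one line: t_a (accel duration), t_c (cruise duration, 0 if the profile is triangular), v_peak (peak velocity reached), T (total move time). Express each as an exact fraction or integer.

v_max²/a_max = 65²/15 = 845/3
240 < 845/3 so t_c = 0
v_peak = √(240·15) = √3600 = 60
t_a = 60/15 = 4; t_c = 0
T = 2·4 = 8

t_a=4 t_c=0 v_peak=60 T=8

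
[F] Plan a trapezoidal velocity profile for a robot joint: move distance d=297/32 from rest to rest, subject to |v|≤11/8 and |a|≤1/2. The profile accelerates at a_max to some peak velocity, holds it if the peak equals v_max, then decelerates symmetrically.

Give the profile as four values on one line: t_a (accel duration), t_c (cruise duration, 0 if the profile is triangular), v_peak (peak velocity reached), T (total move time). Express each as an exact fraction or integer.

vₘ²/aₘ = (11/8)²/(1/2) = 121/32
297/32 ≥ 121/32 so v_max reached
t_a = (11/8)/(1/2) = 11/4; v_peak = 11/8
d_cruise = 297/32 − 121/32 = 11/2; t_c = (11/2)/(11/8) = 4
T = 2·11/4 + 4 = 19/2

t_a=11/4 t_c=4 v_peak=11/8 T=19/2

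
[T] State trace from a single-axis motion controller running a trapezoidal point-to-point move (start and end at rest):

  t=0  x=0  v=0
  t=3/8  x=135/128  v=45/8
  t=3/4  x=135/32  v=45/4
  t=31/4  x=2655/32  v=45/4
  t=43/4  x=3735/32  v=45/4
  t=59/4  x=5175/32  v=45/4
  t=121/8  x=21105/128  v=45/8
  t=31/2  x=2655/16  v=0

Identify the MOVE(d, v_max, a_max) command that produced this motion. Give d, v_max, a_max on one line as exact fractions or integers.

final state: t=31/2, x=2655/16, v=0 → d = 2655/16
a_max = (45/8−0)/(3/8−0) = 15
max v = 45/4 over t∈[3/4,59/4] → v_max = 45/4
check: 45/4·(3/4+14) = 2655/16 ✓

d=2655/16 v_max=45/4 a_max=15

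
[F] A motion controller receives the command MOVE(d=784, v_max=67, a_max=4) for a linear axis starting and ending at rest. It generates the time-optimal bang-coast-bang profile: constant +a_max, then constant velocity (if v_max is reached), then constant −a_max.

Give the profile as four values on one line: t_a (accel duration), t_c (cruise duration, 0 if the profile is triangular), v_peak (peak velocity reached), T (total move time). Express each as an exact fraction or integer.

vₘ²/aₘ = 67²/4 = 4489/4
784 < 4489/4 ⇒ no cruise
v_peak = √(784·4) = √3136 = 56
t_a = 56/4 = 14; t_c = 0
T = 2·14 = 28

t_a=14 t_c=0 v_peak=56 T=28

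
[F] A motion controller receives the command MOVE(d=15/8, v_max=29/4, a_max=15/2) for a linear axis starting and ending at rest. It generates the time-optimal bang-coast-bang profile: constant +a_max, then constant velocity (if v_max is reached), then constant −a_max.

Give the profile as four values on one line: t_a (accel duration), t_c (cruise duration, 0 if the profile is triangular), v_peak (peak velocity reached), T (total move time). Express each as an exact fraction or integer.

(v_max)²/a_max = (29/4)²/(15/2) = 841/120
15/8 < 841/120 ⇒ no cruise
v_peak = √(15/8·15/2) = √(225/16) = 15/4
t_a = (15/4)/(15/2) = 1/2; t_c = 0
T = 2·1/2 = 1

t_a=1/2 t_c=0 v_peak=15/4 T=1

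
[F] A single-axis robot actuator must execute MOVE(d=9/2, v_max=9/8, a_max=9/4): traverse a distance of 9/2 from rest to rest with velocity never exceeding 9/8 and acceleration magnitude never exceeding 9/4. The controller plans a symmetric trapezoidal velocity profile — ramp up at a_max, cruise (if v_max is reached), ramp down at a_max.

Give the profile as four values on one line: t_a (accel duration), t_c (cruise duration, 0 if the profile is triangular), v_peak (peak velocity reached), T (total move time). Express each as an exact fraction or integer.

t_a=1/2 t_c=7/2 v_peak=9/8 T=9/2

(v_max)²/a_max = (9/8)²/(9/4) = 9/16
9/2 ≥ 9/16 so v_max reached
t_a = (9/8)/(9/4) = 1/2; v_peak = 9/8
d_cruise = 9/2 − 9/16 = 63/16; t_c = (63/16)/(9/8) = 7/2
T = 2·1/2 + 7/2 = 9/2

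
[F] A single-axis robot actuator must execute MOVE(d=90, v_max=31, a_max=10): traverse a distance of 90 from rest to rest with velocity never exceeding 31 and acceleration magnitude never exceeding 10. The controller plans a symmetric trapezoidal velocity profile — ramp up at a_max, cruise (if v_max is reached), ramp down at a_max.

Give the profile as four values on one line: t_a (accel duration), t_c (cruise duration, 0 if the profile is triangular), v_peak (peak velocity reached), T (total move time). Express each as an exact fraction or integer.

v_max²/a_max = 31²/10 = 961/10
90 < 961/10 → triangular
v_peak = √(90·10) = √900 = 30
t_a = 30/10 = 3; t_c = 0
T = 2·3 = 6

t_a=3 t_c=0 v_peak=30 T=6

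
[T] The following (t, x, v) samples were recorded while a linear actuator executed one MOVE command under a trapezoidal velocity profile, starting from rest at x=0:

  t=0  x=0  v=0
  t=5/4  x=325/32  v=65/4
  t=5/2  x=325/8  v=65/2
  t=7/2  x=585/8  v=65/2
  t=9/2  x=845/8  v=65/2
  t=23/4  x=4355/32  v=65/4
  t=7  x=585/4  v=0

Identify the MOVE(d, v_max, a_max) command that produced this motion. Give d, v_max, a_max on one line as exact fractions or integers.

d=585/4 v_max=65/2 a_max=13

final state: t=7, x=585/4, v=0 → d = 585/4
a_max = (65/4−0)/(5/4−0) = 13
max v = 65/2 over t∈[5/2,9/2] → v_max = 65/2
check: 65/2·(5/2+2) = 585/4 ✓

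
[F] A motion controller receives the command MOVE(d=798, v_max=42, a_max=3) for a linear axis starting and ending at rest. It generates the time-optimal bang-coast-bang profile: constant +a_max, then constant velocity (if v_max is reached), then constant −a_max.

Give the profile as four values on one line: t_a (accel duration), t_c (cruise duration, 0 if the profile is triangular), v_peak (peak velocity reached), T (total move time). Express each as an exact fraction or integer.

(v_max)²/a_max = 42²/3 = 588
798 ≥ 588 → trapezoidal
t_a = 42/3 = 14; v_peak = 42
d_cruise = 798 − 588 = 210; t_c = 210/42 = 5
T = 2·14 + 5 = 33

t_a=14 t_c=5 v_peak=42 T=33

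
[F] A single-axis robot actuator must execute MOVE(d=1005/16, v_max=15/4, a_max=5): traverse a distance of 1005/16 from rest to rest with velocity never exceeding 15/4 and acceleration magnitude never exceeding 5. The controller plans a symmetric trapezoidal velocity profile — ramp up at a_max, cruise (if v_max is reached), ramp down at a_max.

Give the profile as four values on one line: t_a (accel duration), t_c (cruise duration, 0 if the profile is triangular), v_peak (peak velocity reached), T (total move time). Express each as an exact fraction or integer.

v_max²/a_max = (15/4)²/5 = 45/16
1005/16 ≥ 45/16 ⇒ cruise phase
t_a = (15/4)/5 = 3/4; v_peak = 15/4
d_cruise = 1005/16 − 45/16 = 60; t_c = 60/(15/4) = 16
T = 2·3/4 + 16 = 35/2

t_a=3/4 t_c=16 v_peak=15/4 T=35/2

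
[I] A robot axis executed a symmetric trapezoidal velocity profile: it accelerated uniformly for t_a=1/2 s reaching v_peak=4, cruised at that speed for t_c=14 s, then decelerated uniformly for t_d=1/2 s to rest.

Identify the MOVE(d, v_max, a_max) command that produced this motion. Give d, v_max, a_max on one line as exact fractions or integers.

d=58 v_max=4 a_max=8

a_max = 4/(1/2) = 8
d_a = ½·4·1/2 = 1; d_c = 4·14 = 56
d = 2·1 + 56 = 58
t_c = 14 > 0 so v_max = 4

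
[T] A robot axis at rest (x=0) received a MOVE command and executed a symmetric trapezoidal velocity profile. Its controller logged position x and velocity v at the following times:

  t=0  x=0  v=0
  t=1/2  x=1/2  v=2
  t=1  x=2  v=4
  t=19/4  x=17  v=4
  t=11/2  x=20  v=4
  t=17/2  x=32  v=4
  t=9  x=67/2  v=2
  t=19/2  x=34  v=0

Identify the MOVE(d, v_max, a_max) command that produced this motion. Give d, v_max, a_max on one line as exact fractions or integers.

d=34 v_max=4 a_max=4

final state: t=19/2, x=34, v=0 → d = 34
a_max = (2−0)/(1/2−0) = 4
max v = 4 over t∈[1,17/2] → v_max = 4
check: 4·(1+15/2) = 34 ✓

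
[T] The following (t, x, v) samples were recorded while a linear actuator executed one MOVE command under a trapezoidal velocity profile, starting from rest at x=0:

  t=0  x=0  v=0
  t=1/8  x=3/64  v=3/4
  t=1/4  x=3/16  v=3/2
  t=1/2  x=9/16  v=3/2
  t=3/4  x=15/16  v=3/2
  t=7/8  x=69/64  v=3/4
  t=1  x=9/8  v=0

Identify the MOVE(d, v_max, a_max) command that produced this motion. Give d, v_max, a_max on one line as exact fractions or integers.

final state: t=1, x=9/8, v=0 → d = 9/8
a_max = (3/4−0)/(1/8−0) = 6
max v = 3/2 over t∈[1/4,3/4] → v_max = 3/2
check: 3/2·(1/4+1/2) = 9/8 ✓

d=9/8 v_max=3/2 a_max=6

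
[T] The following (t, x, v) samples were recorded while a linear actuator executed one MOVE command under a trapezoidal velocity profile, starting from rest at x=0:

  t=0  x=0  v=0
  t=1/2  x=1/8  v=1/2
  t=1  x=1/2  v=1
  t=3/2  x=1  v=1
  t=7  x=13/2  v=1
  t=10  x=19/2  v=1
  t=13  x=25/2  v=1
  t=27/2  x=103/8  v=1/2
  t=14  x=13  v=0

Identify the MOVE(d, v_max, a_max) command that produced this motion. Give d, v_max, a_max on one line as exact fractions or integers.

final state: t=14, x=13, v=0 → d = 13
a_max = (1/2−0)/(1/2−0) = 1
max v = 1 over t∈[1,13] → v_max = 1
check: 1·(1+12) = 13 ✓

d=13 v_max=1 a_max=1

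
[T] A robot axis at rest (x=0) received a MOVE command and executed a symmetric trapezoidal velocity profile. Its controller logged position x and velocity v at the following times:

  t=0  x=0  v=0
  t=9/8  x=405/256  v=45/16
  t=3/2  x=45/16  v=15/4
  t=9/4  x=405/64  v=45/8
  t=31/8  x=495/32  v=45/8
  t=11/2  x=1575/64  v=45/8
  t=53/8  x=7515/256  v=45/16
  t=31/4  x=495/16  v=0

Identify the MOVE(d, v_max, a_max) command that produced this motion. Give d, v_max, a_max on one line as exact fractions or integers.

final state: t=31/4, x=495/16, v=0 → d = 495/16
a_max = (45/16−0)/(9/8−0) = 5/2
max v = 45/8 over t∈[9/4,11/2] → v_max = 45/8
check: 45/8·(9/4+13/4) = 495/16 ✓

d=495/16 v_max=45/8 a_max=5/2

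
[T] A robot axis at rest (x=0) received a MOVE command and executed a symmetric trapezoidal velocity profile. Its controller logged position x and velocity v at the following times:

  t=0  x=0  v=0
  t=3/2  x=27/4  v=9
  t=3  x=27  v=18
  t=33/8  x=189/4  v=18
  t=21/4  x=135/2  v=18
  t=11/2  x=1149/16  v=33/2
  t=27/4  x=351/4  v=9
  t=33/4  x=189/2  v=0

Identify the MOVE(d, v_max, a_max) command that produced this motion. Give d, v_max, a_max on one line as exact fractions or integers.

final state: t=33/4, x=189/2, v=0 → d = 189/2
a_max = (9−0)/(3/2−0) = 6
max v = 18 over t∈[3,21/4] → v_max = 18
check: 18·(3+9/4) = 189/2 ✓

d=189/2 v_max=18 a_max=6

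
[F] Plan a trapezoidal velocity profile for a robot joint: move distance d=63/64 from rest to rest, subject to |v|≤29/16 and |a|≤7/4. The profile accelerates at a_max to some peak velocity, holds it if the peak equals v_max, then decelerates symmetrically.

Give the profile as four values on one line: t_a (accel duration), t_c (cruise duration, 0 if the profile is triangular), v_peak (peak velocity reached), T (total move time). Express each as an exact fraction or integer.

t_a=3/4 t_c=0 v_peak=21/16 T=3/2

vₘ²/aₘ = (29/16)²/(7/4) = 841/448
63/64 < 841/448 → triangular
v_peak = √(63/64·7/4) = √(441/256) = 21/16
t_a = (21/16)/(7/4) = 3/4; t_c = 0
T = 2·3/4 = 3/2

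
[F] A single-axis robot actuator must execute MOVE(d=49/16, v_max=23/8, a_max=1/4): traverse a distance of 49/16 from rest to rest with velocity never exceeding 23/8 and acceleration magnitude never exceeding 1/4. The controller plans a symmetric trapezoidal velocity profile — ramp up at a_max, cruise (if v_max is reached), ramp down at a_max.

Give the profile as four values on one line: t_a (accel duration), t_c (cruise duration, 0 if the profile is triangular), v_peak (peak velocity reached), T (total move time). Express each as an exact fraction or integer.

(v_max)²/a_max = (23/8)²/(1/4) = 529/16
49/16 < 529/16 so t_c = 0
v_peak = √(49/16·1/4) = √(49/64) = 7/8
t_a = (7/8)/(1/4) = 7/2; t_c = 0
T = 2·7/2 = 7

t_a=7/2 t_c=0 v_peak=7/8 T=7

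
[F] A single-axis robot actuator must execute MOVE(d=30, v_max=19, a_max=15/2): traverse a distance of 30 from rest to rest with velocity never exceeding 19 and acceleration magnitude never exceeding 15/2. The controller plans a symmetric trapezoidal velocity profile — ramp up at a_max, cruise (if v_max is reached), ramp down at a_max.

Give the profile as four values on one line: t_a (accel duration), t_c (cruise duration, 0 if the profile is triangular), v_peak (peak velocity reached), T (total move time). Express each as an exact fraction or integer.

t_a=2 t_c=0 v_peak=15 T=4

vₘ²/aₘ = 19²/(15/2) = 722/15
30 < 722/15 ⇒ no cruise
v_peak = √(30·15/2) = √225 = 15
t_a = 15/(15/2) = 2; t_c = 0
T = 2·2 = 4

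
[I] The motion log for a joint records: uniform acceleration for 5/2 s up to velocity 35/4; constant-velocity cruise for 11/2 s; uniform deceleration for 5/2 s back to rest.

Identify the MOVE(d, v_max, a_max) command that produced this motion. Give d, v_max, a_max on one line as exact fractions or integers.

a_max = (35/4)/(5/2) = 7/2
d_a = ½·35/4·5/2 = 175/16; d_c = 35/4·11/2 = 385/8
d = 2·175/16 + 385/8 = 70
t_c = 11/2 > 0 ⇒ limit active, v_max = 35/4

d=70 v_max=35/4 a_max=7/2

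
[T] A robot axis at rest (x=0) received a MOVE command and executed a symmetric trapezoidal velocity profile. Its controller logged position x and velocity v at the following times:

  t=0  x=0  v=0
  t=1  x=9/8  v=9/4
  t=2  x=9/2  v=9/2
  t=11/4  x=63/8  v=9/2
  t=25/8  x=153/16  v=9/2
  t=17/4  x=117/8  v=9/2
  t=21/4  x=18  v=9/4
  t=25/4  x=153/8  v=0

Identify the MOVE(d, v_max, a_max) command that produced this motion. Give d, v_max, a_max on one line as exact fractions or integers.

d=153/8 v_max=9/2 a_max=9/4

final state: t=25/4, x=153/8, v=0 → d = 153/8
a_max = (9/4−0)/(1−0) = 9/4
max v = 9/2 over t∈[2,17/4] → v_max = 9/2
check: 9/2·(2+9/4) = 153/8 ✓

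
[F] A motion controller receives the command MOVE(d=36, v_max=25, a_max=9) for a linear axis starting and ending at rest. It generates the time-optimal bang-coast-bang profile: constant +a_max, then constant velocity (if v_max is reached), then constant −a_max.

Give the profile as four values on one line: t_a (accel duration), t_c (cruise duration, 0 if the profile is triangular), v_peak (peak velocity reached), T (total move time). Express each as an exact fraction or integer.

vₘ²/aₘ = 25²/9 = 625/9
36 < 625/9 ⇒ no cruise
v_peak = √(36·9) = √324 = 18
t_a = 18/9 = 2; t_c = 0
T = 2·2 = 4

t_a=2 t_c=0 v_peak=18 T=4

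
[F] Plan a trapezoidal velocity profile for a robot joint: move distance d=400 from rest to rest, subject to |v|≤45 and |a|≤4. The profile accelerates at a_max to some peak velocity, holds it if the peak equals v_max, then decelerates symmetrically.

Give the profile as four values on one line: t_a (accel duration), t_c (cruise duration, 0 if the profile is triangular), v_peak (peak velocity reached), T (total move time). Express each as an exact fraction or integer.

vₘ²/aₘ = 45²/4 = 2025/4
400 < 2025/4 ⇒ no cruise
v_peak = √(400·4) = √1600 = 40
t_a = 40/4 = 10; t_c = 0
T = 2·10 = 20

t_a=10 t_c=0 v_peak=40 T=20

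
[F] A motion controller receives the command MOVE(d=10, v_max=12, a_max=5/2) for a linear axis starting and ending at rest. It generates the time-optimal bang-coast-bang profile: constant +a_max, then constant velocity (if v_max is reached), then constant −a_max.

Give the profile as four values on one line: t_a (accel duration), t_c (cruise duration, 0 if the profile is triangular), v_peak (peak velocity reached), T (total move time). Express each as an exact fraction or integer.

vₘ²/aₘ = 12²/(5/2) = 288/5
10 < 288/5 → triangular
v_peak = √(10·5/2) = √25 = 5
t_a = 5/(5/2) = 2; t_c = 0
T = 2·2 = 4

t_a=2 t_c=0 v_peak=5 T=4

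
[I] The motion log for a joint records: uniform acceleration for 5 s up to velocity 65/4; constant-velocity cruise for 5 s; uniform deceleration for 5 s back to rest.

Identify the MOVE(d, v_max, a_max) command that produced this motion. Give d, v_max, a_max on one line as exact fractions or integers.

d=325/2 v_max=65/4 a_max=13/4

a_max = (65/4)/5 = 13/4
d_a = ½·65/4·5 = 325/8; d_c = 65/4·5 = 325/4
d = 2·325/8 + 325/4 = 325/2
t_c = 5 > 0 ⇒ limit active, v_max = 65/4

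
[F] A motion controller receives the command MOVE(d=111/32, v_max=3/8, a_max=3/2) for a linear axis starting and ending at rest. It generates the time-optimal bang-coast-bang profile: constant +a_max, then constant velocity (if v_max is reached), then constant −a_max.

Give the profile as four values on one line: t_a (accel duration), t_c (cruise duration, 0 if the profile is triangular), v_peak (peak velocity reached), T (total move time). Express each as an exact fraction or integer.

(v_max)²/a_max = (3/8)²/(3/2) = 3/32
111/32 ≥ 3/32 ⇒ cruise phase
t_a = (3/8)/(3/2) = 1/4; v_peak = 3/8
d_cruise = 111/32 − 3/32 = 27/8; t_c = (27/8)/(3/8) = 9
T = 2·1/4 + 9 = 19/2

t_a=1/4 t_c=9 v_peak=3/8 T=19/2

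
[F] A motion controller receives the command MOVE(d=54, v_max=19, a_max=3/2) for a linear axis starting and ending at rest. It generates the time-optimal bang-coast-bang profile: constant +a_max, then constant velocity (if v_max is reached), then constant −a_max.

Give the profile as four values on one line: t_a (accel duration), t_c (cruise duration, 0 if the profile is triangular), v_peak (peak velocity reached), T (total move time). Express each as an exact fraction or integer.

(v_max)²/a_max = 19²/(3/2) = 722/3
54 < 722/3 ⇒ no cruise
v_peak = √(54·3/2) = √81 = 9
t_a = 9/(3/2) = 6; t_c = 0
T = 2·6 = 12

t_a=6 t_c=0 v_peak=9 T=12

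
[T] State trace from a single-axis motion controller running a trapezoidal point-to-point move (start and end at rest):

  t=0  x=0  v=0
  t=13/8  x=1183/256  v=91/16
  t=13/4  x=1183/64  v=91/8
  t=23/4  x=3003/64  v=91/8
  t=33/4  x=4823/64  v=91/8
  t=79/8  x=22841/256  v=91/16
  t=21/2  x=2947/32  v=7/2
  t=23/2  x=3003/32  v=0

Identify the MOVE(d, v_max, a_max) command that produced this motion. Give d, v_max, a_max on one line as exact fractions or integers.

d=3003/32 v_max=91/8 a_max=7/2

final state: t=23/2, x=3003/32, v=0 → d = 3003/32
a_max = (91/16−0)/(13/8−0) = 7/2
max v = 91/8 over t∈[13/4,33/4] → v_max = 91/8
check: 91/8·(13/4+5) = 3003/32 ✓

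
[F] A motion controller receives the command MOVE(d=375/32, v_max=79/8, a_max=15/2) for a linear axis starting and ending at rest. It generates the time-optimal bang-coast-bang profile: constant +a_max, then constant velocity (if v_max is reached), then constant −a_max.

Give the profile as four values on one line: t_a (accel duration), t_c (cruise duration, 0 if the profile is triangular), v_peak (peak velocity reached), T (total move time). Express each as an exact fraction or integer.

t_a=5/4 t_c=0 v_peak=75/8 T=5/2

v_max²/a_max = (79/8)²/(15/2) = 6241/480
375/32 < 6241/480 so t_c = 0
v_peak = √(375/32·15/2) = √(5625/64) = 75/8
t_a = (75/8)/(15/2) = 5/4; t_c = 0
T = 2·5/4 = 5/2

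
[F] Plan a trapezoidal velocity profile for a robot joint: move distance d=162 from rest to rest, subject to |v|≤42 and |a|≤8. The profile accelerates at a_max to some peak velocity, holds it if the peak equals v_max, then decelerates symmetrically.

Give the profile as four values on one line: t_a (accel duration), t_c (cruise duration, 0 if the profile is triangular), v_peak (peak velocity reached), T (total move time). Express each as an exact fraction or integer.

t_a=9/2 t_c=0 v_peak=36 T=9

(v_max)²/a_max = 42²/8 = 441/2
162 < 441/2 → triangular
v_peak = √(162·8) = √1296 = 36
t_a = 36/8 = 9/2; t_c = 0
T = 2·9/2 = 9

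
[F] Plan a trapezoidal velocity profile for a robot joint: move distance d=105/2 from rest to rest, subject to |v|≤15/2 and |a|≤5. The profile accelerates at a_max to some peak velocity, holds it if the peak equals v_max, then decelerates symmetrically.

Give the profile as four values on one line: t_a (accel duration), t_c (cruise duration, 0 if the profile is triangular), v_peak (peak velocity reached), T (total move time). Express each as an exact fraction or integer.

v_max²/a_max = (15/2)²/5 = 45/4
105/2 ≥ 45/4 ⇒ cruise phase
t_a = (15/2)/5 = 3/2; v_peak = 15/2
d_cruise = 105/2 − 45/4 = 165/4; t_c = (165/4)/(15/2) = 11/2
T = 2·3/2 + 11/2 = 17/2

t_a=3/2 t_c=11/2 v_peak=15/2 T=17/2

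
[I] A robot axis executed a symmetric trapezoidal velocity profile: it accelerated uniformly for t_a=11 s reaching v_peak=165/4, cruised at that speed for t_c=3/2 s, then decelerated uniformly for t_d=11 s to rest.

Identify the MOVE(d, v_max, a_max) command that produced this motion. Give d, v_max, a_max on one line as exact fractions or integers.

d=4125/8 v_max=165/4 a_max=15/4

a_max = (165/4)/11 = 15/4
d_a = ½·165/4·11 = 1815/8; d_c = 165/4·3/2 = 495/8
d = 2·1815/8 + 495/8 = 4125/8
t_c = 3/2 > 0 → v_max = v_peak = 165/4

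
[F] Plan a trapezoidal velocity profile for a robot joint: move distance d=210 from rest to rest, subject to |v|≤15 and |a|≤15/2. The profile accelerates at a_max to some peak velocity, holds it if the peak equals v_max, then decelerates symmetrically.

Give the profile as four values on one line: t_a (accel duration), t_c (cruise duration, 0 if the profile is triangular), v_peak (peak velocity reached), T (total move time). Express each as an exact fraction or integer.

t_a=2 t_c=12 v_peak=15 T=16

vₘ²/aₘ = 15²/(15/2) = 30
210 ≥ 30 ⇒ cruise phase
t_a = 15/(15/2) = 2; v_peak = 15
d_cruise = 210 − 30 = 180; t_c = 180/15 = 12
T = 2·2 + 12 = 16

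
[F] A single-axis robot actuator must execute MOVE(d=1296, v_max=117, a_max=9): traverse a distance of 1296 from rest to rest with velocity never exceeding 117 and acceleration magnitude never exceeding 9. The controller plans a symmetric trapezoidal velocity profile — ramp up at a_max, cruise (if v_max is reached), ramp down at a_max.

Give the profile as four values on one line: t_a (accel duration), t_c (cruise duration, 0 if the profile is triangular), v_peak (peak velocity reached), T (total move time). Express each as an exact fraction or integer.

v_max²/a_max = 117²/9 = 1521
1296 < 1521 so t_c = 0
v_peak = √(1296·9) = √11664 = 108
t_a = 108/9 = 12; t_c = 0
T = 2·12 = 24

t_a=12 t_c=0 v_peak=108 T=24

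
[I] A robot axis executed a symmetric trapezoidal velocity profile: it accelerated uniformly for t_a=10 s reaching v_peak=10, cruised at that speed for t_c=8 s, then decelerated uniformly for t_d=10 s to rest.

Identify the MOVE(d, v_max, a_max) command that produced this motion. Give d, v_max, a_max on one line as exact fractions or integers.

d=180 v_max=10 a_max=1

a_max = 10/10 = 1
d_a = ½·10·10 = 50; d_c = 10·8 = 80
d = 2·50 + 80 = 180
t_c = 8 > 0 ⇒ limit active, v_max = 10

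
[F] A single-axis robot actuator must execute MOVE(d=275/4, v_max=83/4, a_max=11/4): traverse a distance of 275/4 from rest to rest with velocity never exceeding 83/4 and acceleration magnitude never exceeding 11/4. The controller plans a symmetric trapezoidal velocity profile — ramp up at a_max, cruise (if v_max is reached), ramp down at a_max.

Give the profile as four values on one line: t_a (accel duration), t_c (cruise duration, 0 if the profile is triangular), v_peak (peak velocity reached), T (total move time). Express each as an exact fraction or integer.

t_a=5 t_c=0 v_peak=55/4 T=10

v_max²/a_max = (83/4)²/(11/4) = 6889/44
275/4 < 6889/44 → triangular
v_peak = √(275/4·11/4) = √(3025/16) = 55/4
t_a = (55/4)/(11/4) = 5; t_c = 0
T = 2·5 = 10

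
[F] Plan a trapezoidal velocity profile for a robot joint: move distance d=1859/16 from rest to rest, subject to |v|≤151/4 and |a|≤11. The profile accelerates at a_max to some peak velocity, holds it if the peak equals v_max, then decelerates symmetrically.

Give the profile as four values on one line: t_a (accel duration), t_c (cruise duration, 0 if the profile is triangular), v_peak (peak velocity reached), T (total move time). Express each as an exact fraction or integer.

t_a=13/4 t_c=0 v_peak=143/4 T=13/2

v_max²/a_max = (151/4)²/11 = 22801/176
1859/16 < 22801/176 → triangular
v_peak = √(1859/16·11) = √(20449/16) = 143/4
t_a = (143/4)/11 = 13/4; t_c = 0
T = 2·13/4 = 13/2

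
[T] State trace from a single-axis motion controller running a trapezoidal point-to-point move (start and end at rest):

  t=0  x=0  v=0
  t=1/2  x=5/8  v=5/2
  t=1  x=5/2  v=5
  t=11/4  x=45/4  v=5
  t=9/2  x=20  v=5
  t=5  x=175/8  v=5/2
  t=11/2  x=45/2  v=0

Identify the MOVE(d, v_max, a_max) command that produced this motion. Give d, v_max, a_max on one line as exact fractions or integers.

d=45/2 v_max=5 a_max=5

final state: t=11/2, x=45/2, v=0 → d = 45/2
a_max = (5/2−0)/(1/2−0) = 5
max v = 5 over t∈[1,9/2] → v_max = 5
check: 5·(1+7/2) = 45/2 ✓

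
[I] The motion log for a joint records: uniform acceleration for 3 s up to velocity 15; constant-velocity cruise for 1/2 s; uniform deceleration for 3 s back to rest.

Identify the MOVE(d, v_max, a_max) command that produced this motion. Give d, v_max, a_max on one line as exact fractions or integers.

a_max = 15/3 = 5
d_a = ½·15·3 = 45/2; d_c = 15·1/2 = 15/2
d = 2·45/2 + 15/2 = 105/2
t_c = 1/2 > 0 so v_max = 15

d=105/2 v_max=15 a_max=5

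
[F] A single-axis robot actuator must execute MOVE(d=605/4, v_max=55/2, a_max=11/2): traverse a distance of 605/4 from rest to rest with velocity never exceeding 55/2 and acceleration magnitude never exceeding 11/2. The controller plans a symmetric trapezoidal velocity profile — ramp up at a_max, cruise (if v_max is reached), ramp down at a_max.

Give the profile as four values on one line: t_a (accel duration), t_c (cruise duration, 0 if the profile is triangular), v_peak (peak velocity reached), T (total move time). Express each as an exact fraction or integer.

t_a=5 t_c=1/2 v_peak=55/2 T=21/2

vₘ²/aₘ = (55/2)²/(11/2) = 275/2
605/4 ≥ 275/2 → trapezoidal
t_a = (55/2)/(11/2) = 5; v_peak = 55/2
d_cruise = 605/4 − 275/2 = 55/4; t_c = (55/4)/(55/2) = 1/2
T = 2·5 + 1/2 = 21/2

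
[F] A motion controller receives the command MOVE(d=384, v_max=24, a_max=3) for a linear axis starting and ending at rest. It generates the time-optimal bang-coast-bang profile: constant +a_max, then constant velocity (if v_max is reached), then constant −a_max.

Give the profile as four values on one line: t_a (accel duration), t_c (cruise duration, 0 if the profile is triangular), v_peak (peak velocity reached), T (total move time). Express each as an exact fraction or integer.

t_a=8 t_c=8 v_peak=24 T=24

vₘ²/aₘ = 24²/3 = 192
384 ≥ 192 → trapezoidal
t_a = 24/3 = 8; v_peak = 24
d_cruise = 384 − 192 = 192; t_c = 192/24 = 8
T = 2·8 + 8 = 24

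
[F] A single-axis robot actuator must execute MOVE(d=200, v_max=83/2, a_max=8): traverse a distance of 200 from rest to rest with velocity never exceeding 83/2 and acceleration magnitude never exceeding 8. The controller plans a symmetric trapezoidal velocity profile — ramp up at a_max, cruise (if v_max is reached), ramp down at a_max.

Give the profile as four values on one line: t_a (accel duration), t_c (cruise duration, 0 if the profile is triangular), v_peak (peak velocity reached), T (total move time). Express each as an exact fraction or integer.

t_a=5 t_c=0 v_peak=40 T=10

vₘ²/aₘ = (83/2)²/8 = 6889/32
200 < 6889/32 ⇒ no cruise
v_peak = √(200·8) = √1600 = 40
t_a = 40/8 = 5; t_c = 0
T = 2·5 = 10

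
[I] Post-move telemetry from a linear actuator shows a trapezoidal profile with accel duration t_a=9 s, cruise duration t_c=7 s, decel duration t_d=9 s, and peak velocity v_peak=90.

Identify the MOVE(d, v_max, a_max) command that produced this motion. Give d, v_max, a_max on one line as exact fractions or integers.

d=1440 v_max=90 a_max=10

a_max = 90/9 = 10
d_a = ½·90·9 = 405; d_c = 90·7 = 630
d = 2·405 + 630 = 1440
t_c = 7 > 0 ⇒ limit active, v_max = 90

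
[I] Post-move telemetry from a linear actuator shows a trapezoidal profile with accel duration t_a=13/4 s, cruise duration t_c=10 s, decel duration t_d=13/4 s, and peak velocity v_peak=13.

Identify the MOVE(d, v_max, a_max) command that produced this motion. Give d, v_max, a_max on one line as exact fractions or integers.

a_max = 13/(13/4) = 4
d_a = ½·13·13/4 = 169/8; d_c = 13·10 = 130
d = 2·169/8 + 130 = 689/4
t_c = 10 > 0 ⇒ limit active, v_max = 13

d=689/4 v_max=13 a_max=4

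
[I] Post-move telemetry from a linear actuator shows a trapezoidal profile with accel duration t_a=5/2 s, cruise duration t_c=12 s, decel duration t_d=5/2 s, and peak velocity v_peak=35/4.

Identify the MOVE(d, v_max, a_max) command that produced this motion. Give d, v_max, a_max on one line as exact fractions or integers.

a_max = (35/4)/(5/2) = 7/2
d_a = ½·35/4·5/2 = 175/16; d_c = 35/4·12 = 105
d = 2·175/16 + 105 = 1015/8
t_c = 12 > 0 so v_max = 35/4

d=1015/8 v_max=35/4 a_max=7/2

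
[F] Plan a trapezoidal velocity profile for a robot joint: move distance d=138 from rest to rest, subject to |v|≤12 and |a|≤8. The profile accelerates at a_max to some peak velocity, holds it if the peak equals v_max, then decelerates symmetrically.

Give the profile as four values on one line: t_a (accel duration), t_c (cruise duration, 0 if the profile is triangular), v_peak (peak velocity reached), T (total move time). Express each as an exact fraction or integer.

t_a=3/2 t_c=10 v_peak=12 T=13

(v_max)²/a_max = 12²/8 = 18
138 ≥ 18 ⇒ cruise phase
t_a = 12/8 = 3/2; v_peak = 12
d_cruise = 138 − 18 = 120; t_c = 120/12 = 10
T = 2·3/2 + 10 = 13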